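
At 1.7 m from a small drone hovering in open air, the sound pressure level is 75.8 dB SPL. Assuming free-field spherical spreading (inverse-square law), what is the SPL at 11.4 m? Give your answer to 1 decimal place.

59.3 dB SPL

For a point source in a free field, ΔL = −20·log₁₀(d₂/d₁).
ΔL = −20·log₁₀(11.4/1.7) = -16.53 dB, so L₂ = 75.8 + (-16.53) = 59.3 dB SPL.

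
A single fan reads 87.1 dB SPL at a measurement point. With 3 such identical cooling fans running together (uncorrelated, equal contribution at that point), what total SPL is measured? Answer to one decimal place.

91.9 dB SPL

3 equal incoherent sources raise the level by 10·log₁₀(3) = 4.77 dB.
L_total = 87.1 + 4.77 = 91.9 dB SPL.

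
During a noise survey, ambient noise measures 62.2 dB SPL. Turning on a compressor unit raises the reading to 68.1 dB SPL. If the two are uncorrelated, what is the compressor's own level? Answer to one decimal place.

Background correction is a power subtraction:
L_src = 10·log₁₀(10^(68.1/10) − 10^(62.2/10)) = 10·log₁₀(4797000) = 66.8 dB SPL.

66.8 dB SPL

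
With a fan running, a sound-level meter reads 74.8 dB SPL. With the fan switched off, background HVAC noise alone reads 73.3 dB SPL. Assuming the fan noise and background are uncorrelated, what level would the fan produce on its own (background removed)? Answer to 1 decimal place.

69.5 dB SPL

Remove the background by subtracting linear intensities:
L_src = 10·log₁₀(10^(74.8/10) − 10^(73.3/10)) = 10·log₁₀(8820000) = 69.5 dB SPL.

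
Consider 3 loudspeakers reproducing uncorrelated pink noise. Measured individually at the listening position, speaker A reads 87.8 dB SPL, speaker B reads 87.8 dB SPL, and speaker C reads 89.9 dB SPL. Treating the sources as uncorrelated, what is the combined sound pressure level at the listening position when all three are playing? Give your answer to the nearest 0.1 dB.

93.4 dB SPL

Add the sources as powers (linear), then convert back to dB:
L_total = 10·log₁₀(10^(87.8/10) + 10^(87.8/10) + 10^(89.9/10)) = 10·log₁₀(2182000000) = 93.4 dB SPL.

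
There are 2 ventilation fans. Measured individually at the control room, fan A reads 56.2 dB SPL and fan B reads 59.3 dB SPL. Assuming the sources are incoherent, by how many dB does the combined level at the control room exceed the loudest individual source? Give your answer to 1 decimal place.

1.7 dB

Incoherent sources sum as intensities:
L_total = 10·log₁₀(10^(56.2/10) + 10^(59.3/10)) = 61.03 dB SPL.
Excess over the loudest (59.3 dB): 61.03 − 59.3 = 1.7 dB.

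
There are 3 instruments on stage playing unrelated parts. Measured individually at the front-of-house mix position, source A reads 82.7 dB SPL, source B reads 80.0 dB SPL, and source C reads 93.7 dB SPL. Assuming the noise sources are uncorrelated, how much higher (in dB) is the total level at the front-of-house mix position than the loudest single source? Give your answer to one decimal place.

Uncorrelated sources add in intensity (power), not in dB.
L_total = 10·log₁₀(10^(82.7/10) + 10^(80.0/10) + 10^(93.7/10)) = 94.20 dB SPL.
Excess over the loudest (93.7 dB): 94.20 − 93.7 = 0.5 dB.

0.5 dB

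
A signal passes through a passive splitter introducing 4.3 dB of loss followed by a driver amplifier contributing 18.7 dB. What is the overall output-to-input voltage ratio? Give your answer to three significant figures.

Net gain = (−4.3) + 18.7 = 14.4 dB.
Voltage ratio = 10^(14.4/20) = 5.25.

5.25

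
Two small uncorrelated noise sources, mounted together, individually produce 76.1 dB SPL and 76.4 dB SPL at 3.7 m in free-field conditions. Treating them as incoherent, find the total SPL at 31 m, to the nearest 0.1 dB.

Combined at 3.7 m: 10·log₁₀(10^(76.1/10)+10^(76.4/10)) = 79.26 dB SPL.
Then apply −20·log₁₀(31/3.7) = -18.46 dB → 60.8 dB SPL.

60.8 dB SPL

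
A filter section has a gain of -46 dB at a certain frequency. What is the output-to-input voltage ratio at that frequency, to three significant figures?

Voltage ratio = 10^(dB/20).
10^(-46/20) = 10^(-2.300) = 0.00501.

0.00501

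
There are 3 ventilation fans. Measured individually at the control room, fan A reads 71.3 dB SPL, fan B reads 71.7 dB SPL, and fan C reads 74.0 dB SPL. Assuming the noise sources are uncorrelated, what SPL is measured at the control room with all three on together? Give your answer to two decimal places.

Incoherent sources sum as intensities:
L_total = 10·log₁₀(10^(71.3/10) + 10^(71.7/10) + 10^(74.0/10)) = 10·log₁₀(53400000) = 77.28 dB SPL.

77.28 dB SPL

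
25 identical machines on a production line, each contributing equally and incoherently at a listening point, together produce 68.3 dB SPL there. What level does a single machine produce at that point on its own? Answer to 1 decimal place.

54.3 dB SPL

25 equal incoherent sources add 10·log₁₀(25) = 13.98 dB over one source.
L_one = 68.3 − 13.98 = 54.3 dB SPL.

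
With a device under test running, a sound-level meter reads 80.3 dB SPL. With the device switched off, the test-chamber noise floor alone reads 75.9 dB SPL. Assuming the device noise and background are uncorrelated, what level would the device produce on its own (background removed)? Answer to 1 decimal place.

78.3 dB SPL

Background correction is a power subtraction:
L_src = 10·log₁₀(10^(80.3/10) − 10^(75.9/10)) = 10·log₁₀(68250000) = 78.3 dB SPL.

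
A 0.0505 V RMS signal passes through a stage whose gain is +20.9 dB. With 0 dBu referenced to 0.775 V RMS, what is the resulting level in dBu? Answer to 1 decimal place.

Input level: 20·log₁₀(0.0505/0.775) = -23.72 dBu.
Output: -23.72 + 20.9 = -2.8 dBu.

-2.8 dBu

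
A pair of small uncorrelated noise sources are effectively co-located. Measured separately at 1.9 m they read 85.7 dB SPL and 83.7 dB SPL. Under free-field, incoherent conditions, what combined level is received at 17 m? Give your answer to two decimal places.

68.79 dB SPL

Combined at 1.9 m: 10·log₁₀(10^(85.7/10)+10^(83.7/10)) = 87.824 dB SPL.
Then apply −20·log₁₀(17/1.9) = -19.034 dB → 68.79 dB SPL.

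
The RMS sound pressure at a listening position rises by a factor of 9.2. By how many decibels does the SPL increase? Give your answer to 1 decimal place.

19.3 dB

Sound pressure is an amplitude quantity: ΔL = 20·log₁₀(p₂/p₁).
20·log₁₀(9.2) = 19.3 dB.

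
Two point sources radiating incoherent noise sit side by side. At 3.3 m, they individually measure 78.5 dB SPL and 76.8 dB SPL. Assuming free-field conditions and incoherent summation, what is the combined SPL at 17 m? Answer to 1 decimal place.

Combined at 3.3 m: 10·log₁₀(10^(78.5/10)+10^(76.8/10)) = 80.74 dB SPL.
Then apply −20·log₁₀(17/3.3) = -14.24 dB → 66.5 dB SPL.

66.5 dB SPL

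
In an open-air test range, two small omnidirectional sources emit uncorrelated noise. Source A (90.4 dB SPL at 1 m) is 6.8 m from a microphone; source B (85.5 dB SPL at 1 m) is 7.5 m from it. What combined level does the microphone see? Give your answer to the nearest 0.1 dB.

74.8 dB SPL

At the listener: L_A = 90.4 − 20·log₁₀(6.8) = 73.75 dB; L_B = 85.5 − 20·log₁₀(7.5) = 68.00 dB.
Combined: 10·log₁₀(10^(73.75/10)+10^(68.00/10)) = 74.8 dB SPL.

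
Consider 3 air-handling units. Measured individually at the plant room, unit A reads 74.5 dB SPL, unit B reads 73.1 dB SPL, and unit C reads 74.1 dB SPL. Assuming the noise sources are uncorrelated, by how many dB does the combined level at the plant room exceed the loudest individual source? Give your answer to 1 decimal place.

Add the sources as powers (linear), then convert back to dB:
L_total = 10·log₁₀(10^(74.5/10) + 10^(73.1/10) + 10^(74.1/10)) = 78.71 dB SPL.
Excess over the loudest (74.5 dB): 78.71 − 74.5 = 4.2 dB.

4.2 dB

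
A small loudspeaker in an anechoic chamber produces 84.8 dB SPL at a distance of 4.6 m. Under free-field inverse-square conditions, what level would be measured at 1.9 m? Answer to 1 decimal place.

92.5 dB SPL

For a point source in a free field, ΔL = −20·log₁₀(d₂/d₁).
ΔL = −20·log₁₀(1.9/4.6) = 7.68 dB, so L₂ = 84.8 + (7.68) = 92.5 dB SPL.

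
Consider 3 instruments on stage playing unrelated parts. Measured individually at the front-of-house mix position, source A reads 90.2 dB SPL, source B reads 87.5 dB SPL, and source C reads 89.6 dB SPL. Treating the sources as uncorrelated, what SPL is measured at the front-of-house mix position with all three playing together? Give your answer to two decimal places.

Uncorrelated sources add in intensity (power), not in dB.
L_total = 10·log₁₀(10^(90.2/10) + 10^(87.5/10) + 10^(89.6/10)) = 10·log₁₀(2521000000) = 94.02 dB SPL.

94.02 dB SPL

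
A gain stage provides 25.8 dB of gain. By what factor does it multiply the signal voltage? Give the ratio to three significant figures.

Voltage ratio = 10^(dB/20).
10^(25.8/20) = 10^(1.290) = 19.5.

19.5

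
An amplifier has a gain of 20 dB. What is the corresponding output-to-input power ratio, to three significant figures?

Power ratio = 10^(dB/10).
10^(20/10) = 10^(2.000) = 100.

100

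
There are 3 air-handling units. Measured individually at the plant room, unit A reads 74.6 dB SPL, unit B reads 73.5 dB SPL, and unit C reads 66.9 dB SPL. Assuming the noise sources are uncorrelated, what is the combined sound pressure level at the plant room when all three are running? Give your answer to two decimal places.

77.49 dB SPL

Uncorrelated sources add in intensity (power), not in dB.
L_total = 10·log₁₀(10^(74.6/10) + 10^(73.5/10) + 10^(66.9/10)) = 10·log₁₀(56130000) = 77.49 dB SPL.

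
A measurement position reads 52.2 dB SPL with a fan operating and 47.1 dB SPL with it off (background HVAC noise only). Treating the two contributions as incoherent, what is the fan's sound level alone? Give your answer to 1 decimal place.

50.6 dB SPL

Background correction is a power subtraction:
L_src = 10·log₁₀(10^(52.2/10) − 10^(47.1/10)) = 10·log₁₀(114700) = 50.6 dB SPL.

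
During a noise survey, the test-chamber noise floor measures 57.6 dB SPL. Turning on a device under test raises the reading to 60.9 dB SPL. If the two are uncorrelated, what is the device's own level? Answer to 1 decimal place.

58.2 dB SPL

Remove the background by subtracting linear intensities:
L_src = 10·log₁₀(10^(60.9/10) − 10^(57.6/10)) = 10·log₁₀(654800) = 58.2 dB SPL.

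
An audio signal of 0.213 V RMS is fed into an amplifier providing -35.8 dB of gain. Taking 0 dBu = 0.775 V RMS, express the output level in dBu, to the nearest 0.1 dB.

Input level: 20·log₁₀(0.213/0.775) = -11.22 dBu.
Output: -11.22 − 35.8 = -47.0 dBu.

-47.0 dBu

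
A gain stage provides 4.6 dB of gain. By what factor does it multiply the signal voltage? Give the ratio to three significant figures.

1.70

Voltage ratio = 10^(dB/20).
10^(4.6/20) = 10^(0.2300) = 1.70.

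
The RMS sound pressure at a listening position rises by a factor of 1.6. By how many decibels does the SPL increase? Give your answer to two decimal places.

SPL change from a pressure ratio uses the 20·log₁₀ form:
20·log₁₀(1.6) = 4.08 dB.

4.08 dB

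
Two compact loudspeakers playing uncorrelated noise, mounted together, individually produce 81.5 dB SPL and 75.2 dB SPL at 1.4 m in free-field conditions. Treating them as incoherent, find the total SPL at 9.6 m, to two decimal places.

Combined at 1.4 m: 10·log₁₀(10^(81.5/10)+10^(75.2/10)) = 82.415 dB SPL.
Then apply −20·log₁₀(9.6/1.4) = -16.723 dB → 65.69 dB SPL.

65.69 dB SPL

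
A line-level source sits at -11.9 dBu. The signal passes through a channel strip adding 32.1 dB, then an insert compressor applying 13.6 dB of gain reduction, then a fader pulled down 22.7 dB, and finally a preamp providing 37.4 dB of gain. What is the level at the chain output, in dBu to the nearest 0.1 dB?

Gain stages sum in dB:
-11.9 + 32.1 − 13.6 − 22.7 + 37.4 = +21.3 dBu.

+21.3 dBu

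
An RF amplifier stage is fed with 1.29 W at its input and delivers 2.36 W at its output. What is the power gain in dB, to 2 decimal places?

Power is a power quantity, so gain = 10·log₁₀(P_out/P_in).
10·log₁₀(2.36/1.29) = 10·log₁₀(1.829) = 2.62 dB.

2.62 dB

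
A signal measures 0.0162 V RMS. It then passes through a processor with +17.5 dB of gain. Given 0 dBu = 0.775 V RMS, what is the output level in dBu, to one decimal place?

-16.1 dBu

Input level: 20·log₁₀(0.0162/0.775) = -33.60 dBu.
Output: -33.60 + 17.5 = -16.1 dBu.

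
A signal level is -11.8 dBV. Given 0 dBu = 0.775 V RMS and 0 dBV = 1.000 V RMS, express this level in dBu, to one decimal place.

The offset between the scales is 20·log₁₀(0.775/1.000) = −2.214 dB.
So dBu = -11.8 + 2.214 = -9.6 dBu.

-9.6 dBu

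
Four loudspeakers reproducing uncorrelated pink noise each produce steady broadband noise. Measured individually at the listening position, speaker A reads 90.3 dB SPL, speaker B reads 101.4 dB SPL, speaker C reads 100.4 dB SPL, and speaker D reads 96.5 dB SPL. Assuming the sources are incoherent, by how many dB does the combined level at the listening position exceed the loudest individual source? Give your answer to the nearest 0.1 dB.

3.4 dB

Incoherent sources sum as intensities:
L_total = 10·log₁₀(10^(90.3/10) + 10^(101.4/10) + 10^(100.4/10) + 10^(96.5/10)) = 104.82 dB SPL.
Excess over the loudest (101.4 dB): 104.82 − 101.4 = 3.4 dB.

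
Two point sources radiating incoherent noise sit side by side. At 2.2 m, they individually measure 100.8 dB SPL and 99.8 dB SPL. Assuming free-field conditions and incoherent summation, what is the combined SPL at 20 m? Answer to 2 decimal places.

84.17 dB SPL

Combined at 2.2 m: 10·log₁₀(10^(100.8/10)+10^(99.8/10)) = 103.339 dB SPL.
Then apply −20·log₁₀(20/2.2) = -19.172 dB → 84.17 dB SPL.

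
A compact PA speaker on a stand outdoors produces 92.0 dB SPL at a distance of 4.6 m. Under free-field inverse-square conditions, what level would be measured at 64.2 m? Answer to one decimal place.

Free-field point source: level drops by 20·log₁₀ of the distance ratio.
ΔL = −20·log₁₀(64.2/4.6) = -22.90 dB, so L₂ = 92.0 + (-22.90) = 69.1 dB SPL.

69.1 dB SPL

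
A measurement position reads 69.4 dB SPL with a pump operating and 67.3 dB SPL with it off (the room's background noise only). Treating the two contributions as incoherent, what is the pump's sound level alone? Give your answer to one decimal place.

65.2 dB SPL

Subtract intensities: L_src = 10·log₁₀(10^(L_total/10) − 10^(L_bg/10)).
L_src = 10·log₁₀(10^(69.4/10) − 10^(67.3/10)) = 10·log₁₀(3339000) = 65.2 dB SPL.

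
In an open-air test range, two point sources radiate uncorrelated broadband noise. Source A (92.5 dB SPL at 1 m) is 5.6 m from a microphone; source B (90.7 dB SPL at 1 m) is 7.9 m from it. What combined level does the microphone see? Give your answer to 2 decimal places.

78.78 dB SPL

At the listener: L_A = 92.5 − 20·log₁₀(5.6) = 77.536 dB; L_B = 90.7 − 20·log₁₀(7.9) = 72.747 dB.
Combined: 10·log₁₀(10^(77.536/10)+10^(72.747/10)) = 78.78 dB SPL.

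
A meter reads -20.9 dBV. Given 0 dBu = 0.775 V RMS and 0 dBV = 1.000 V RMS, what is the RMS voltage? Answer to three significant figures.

0.0902 V

V = 1.000 V × 10^(-20.9/20).
= 1.000 × 0.09016 = 0.0902 V.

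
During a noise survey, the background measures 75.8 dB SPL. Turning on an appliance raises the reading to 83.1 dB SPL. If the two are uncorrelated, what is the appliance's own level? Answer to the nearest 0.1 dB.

82.2 dB SPL

Remove the background by subtracting linear intensities:
L_src = 10·log₁₀(10^(83.1/10) − 10^(75.8/10)) = 10·log₁₀(166200000) = 82.2 dB SPL.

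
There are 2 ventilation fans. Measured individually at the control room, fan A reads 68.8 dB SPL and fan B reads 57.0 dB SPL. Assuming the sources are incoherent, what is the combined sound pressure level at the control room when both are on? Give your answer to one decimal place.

Add the sources as powers (linear), then convert back to dB:
L_total = 10·log₁₀(10^(68.8/10) + 10^(57.0/10)) = 10·log₁₀(8087000) = 69.1 dB SPL.

69.1 dB SPL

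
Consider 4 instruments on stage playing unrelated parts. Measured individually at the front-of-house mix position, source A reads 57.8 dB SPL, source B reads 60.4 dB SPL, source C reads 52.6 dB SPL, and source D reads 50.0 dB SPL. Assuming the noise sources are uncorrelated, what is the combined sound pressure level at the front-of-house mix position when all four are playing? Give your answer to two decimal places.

62.97 dB SPL

Add the sources as powers (linear), then convert back to dB:
L_total = 10·log₁₀(10^(57.8/10) + 10^(60.4/10) + 10^(52.6/10) + 10^(50.0/10)) = 10·log₁₀(1981000) = 62.97 dB SPL.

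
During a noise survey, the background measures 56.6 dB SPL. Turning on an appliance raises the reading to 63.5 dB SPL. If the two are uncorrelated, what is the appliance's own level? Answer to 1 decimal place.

Remove the background by subtracting linear intensities:
L_src = 10·log₁₀(10^(63.5/10) − 10^(56.6/10)) = 10·log₁₀(1782000) = 62.5 dB SPL.

62.5 dB SPL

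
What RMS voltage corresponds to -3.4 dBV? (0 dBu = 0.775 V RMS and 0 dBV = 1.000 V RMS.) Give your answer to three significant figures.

0.676 V

V = 1.000 V × 10^(-3.4/20).
= 1.000 × 0.6761 = 0.676 V.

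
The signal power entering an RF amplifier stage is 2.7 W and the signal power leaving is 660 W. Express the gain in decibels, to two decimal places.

For a power ratio, dB = 10·log₁₀(P₂/P₁).
10·log₁₀(660/2.7) = 10·log₁₀(244.4) = 23.88 dB.

23.88 dB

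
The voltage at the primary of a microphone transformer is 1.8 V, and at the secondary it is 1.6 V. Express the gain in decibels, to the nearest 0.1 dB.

Voltage ratio → dB uses the 20·log₁₀ form:
20·log₁₀(1.6/1.8) = 20·log₁₀(0.8889) = -1.0 dB.

-1.0 dB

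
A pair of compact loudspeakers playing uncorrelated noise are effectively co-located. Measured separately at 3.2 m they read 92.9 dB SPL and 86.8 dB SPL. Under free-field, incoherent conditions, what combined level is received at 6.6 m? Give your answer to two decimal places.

Combined at 3.2 m: 10·log₁₀(10^(92.9/10)+10^(86.8/10)) = 93.853 dB SPL.
Then apply −20·log₁₀(6.6/3.2) = -6.288 dB → 87.57 dB SPL.

87.57 dB SPL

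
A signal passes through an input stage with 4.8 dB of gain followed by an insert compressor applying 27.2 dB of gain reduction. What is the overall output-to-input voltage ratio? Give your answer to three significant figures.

0.0759

Net gain = 4.8 + (−27.2) = -22.4 dB.
Voltage ratio = 10^(-22.4/20) = 0.0759.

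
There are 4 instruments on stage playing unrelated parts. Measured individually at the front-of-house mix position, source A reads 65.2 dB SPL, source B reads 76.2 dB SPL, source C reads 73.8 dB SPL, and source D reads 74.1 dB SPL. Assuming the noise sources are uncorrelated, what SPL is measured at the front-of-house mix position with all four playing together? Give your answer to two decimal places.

79.76 dB SPL

Uncorrelated sources add in intensity (power), not in dB.
L_total = 10·log₁₀(10^(65.2/10) + 10^(76.2/10) + 10^(73.8/10) + 10^(74.1/10)) = 10·log₁₀(94690000) = 79.76 dB SPL.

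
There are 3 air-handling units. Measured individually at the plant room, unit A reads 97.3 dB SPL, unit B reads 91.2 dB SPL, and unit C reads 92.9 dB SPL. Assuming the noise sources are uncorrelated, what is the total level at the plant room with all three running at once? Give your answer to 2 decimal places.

Add the sources as powers (linear), then convert back to dB:
L_total = 10·log₁₀(10^(97.3/10) + 10^(91.2/10) + 10^(92.9/10)) = 10·log₁₀(8638000000) = 99.36 dB SPL.

99.36 dB SPL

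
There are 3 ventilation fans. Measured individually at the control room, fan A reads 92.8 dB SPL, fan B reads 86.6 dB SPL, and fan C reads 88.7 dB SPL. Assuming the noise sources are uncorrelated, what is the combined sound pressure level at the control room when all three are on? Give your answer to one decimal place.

Incoherent sources sum as intensities:
L_total = 10·log₁₀(10^(92.8/10) + 10^(86.6/10) + 10^(88.7/10)) = 10·log₁₀(3104000000) = 94.9 dB SPL.

94.9 dB SPL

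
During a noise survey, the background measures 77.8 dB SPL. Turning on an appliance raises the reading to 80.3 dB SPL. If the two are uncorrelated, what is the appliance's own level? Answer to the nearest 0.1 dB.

Background correction is a power subtraction:
L_src = 10·log₁₀(10^(80.3/10) − 10^(77.8/10)) = 10·log₁₀(46900000) = 76.7 dB SPL.

76.7 dB SPL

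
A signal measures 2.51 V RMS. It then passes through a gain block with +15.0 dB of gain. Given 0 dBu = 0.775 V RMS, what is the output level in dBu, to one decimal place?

+25.2 dBu

Input level: 20·log₁₀(2.51/0.775) = 10.21 dBu.
Output: 10.21 + 15.0 = +25.2 dBu.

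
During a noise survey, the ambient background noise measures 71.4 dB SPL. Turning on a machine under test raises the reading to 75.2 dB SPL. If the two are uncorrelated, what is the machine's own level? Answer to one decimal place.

Background correction is a power subtraction:
L_src = 10·log₁₀(10^(75.2/10) − 10^(71.4/10)) = 10·log₁₀(19310000) = 72.9 dB SPL.

72.9 dB SPL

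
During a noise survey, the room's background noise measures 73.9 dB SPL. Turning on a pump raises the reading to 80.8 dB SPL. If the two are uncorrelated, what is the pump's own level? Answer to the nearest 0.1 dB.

79.8 dB SPL

Subtract intensities: L_src = 10·log₁₀(10^(L_total/10) − 10^(L_bg/10)).
L_src = 10·log₁₀(10^(80.8/10) − 10^(73.9/10)) = 10·log₁₀(95680000) = 79.8 dB SPL.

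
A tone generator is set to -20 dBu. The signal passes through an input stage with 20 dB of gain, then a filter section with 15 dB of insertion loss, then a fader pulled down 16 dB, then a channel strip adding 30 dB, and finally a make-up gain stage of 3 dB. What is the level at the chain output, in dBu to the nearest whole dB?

In dB, series stages simply add:
-20 + 20 − 15 − 16 + 30 + 3 = +2 dBu.

+2 dBu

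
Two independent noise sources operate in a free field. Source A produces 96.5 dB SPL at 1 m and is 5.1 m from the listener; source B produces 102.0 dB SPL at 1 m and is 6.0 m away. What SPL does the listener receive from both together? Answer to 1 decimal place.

At the listener: L_A = 96.5 − 20·log₁₀(5.1) = 82.35 dB; L_B = 102.0 − 20·log₁₀(6.0) = 86.44 dB.
Combined: 10·log₁₀(10^(82.35/10)+10^(86.44/10)) = 87.9 dB SPL.

87.9 dB SPL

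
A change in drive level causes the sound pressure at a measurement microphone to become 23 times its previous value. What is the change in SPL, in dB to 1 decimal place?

SPL change from a pressure ratio uses the 20·log₁₀ form:
20·log₁₀(23) = 27.2 dB.

27.2 dB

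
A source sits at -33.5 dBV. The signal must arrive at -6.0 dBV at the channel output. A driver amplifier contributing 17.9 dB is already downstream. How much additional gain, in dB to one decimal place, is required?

9.6 dB

The required make-up gain is the shortfall in the dB sum.
G = -6.0 − (-33.5) − 17.9 = 9.6 dB.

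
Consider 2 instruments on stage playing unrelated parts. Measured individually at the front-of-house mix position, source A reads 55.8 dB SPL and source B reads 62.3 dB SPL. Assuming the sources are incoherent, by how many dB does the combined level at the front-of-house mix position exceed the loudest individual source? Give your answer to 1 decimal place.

0.9 dB

Add the sources as powers (linear), then convert back to dB:
L_total = 10·log₁₀(10^(55.8/10) + 10^(62.3/10)) = 63.18 dB SPL.
Excess over the loudest (62.3 dB): 63.18 − 62.3 = 0.9 dB.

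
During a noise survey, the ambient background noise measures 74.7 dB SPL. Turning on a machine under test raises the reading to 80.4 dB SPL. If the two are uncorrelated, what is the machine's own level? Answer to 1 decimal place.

79.0 dB SPL

Background correction is a power subtraction:
L_src = 10·log₁₀(10^(80.4/10) − 10^(74.7/10)) = 10·log₁₀(80140000) = 79.0 dB SPL.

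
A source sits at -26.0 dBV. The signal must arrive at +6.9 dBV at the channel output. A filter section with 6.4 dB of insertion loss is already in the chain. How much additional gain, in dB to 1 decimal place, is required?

39.3 dB

The required make-up gain is the shortfall in the dB sum.
G = +6.9 − (-26.0) + 6.4 = 39.3 dB.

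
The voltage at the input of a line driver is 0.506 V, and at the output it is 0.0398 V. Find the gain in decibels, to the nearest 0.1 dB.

-22.1 dB

Voltage is an amplitude quantity, so gain = 20·log₁₀(V_out/V_in).
20·log₁₀(0.0398/0.506) = 20·log₁₀(0.07866) = -22.1 dB.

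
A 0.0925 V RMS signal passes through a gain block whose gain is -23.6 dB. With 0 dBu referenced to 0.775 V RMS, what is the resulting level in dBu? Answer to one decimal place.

Input level: 20·log₁₀(0.0925/0.775) = -18.46 dBu.
Output: -18.46 − 23.6 = -42.1 dBu.

-42.1 dBu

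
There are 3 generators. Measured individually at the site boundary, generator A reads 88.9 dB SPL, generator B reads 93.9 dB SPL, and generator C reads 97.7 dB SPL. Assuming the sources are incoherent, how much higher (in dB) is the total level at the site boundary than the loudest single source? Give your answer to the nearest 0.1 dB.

1.9 dB

Incoherent sources sum as intensities:
L_total = 10·log₁₀(10^(88.9/10) + 10^(93.9/10) + 10^(97.7/10)) = 99.60 dB SPL.
Excess over the loudest (97.7 dB): 99.60 − 97.7 = 1.9 dB.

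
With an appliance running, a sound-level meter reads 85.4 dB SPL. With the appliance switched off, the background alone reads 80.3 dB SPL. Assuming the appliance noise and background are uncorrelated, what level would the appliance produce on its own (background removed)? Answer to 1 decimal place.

Background correction is a power subtraction:
L_src = 10·log₁₀(10^(85.4/10) − 10^(80.3/10)) = 10·log₁₀(239600000) = 83.8 dB SPL.

83.8 dB SPL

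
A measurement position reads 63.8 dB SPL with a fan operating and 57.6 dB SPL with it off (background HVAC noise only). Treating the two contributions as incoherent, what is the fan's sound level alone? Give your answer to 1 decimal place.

Remove the background by subtracting linear intensities:
L_src = 10·log₁₀(10^(63.8/10) − 10^(57.6/10)) = 10·log₁₀(1823000) = 62.6 dB SPL.

62.6 dB SPL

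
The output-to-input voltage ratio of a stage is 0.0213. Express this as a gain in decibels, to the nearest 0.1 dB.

-33.4 dB

For a voltage ratio, dB = 20·log₁₀(V₂/V₁).
20·log₁₀(0.0213) = -33.4 dB.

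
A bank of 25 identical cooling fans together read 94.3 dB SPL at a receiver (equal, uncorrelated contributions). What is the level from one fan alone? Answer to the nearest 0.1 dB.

25 equal incoherent sources add 10·log₁₀(25) = 13.98 dB over one source.
L_one = 94.3 − 13.98 = 80.3 dB SPL.

80.3 dB SPL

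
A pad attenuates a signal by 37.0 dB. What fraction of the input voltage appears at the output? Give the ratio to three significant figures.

Voltage ratio = 10^(dB/20).
10^(-37.0/20) = 10^(-1.850) = 0.0141.

0.0141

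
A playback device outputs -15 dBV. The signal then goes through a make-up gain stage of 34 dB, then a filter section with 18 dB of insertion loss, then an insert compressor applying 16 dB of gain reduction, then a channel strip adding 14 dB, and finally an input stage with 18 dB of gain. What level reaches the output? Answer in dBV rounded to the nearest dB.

In dB, series stages simply add:
-15 + 34 − 18 − 16 + 14 + 18 = +17 dBV.

+17 dBV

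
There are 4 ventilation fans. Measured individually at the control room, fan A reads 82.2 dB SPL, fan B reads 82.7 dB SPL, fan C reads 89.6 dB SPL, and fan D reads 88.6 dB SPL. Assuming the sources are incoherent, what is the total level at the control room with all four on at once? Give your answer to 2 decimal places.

Incoherent sources sum as intensities:
L_total = 10·log₁₀(10^(82.2/10) + 10^(82.7/10) + 10^(89.6/10) + 10^(88.6/10)) = 10·log₁₀(1989000000) = 92.99 dB SPL.

92.99 dB SPL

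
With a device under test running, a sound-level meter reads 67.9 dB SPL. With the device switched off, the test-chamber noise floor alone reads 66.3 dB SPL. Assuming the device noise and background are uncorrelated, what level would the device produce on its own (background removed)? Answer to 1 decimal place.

62.8 dB SPL

Background correction is a power subtraction:
L_src = 10·log₁₀(10^(67.9/10) − 10^(66.3/10)) = 10·log₁₀(1900000) = 62.8 dB SPL.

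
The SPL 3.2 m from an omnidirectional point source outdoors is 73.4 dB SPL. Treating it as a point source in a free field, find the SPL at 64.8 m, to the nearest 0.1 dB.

47.3 dB SPL

Inverse-square spreading gives ΔL = −20·log₁₀(d₂/d₁).
ΔL = −20·log₁₀(64.8/3.2) = -26.13 dB, so L₂ = 73.4 + (-26.13) = 47.3 dB SPL.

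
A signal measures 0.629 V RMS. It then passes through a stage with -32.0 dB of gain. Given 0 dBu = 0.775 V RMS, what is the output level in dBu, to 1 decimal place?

-33.8 dBu

Input level: 20·log₁₀(0.629/0.775) = -1.81 dBu.
Output: -1.81 − 32.0 = -33.8 dBu.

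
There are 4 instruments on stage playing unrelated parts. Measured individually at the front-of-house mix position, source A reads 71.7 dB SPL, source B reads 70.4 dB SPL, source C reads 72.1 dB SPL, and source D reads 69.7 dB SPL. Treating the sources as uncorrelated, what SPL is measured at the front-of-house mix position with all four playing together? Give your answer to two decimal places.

77.10 dB SPL

Add the sources as powers (linear), then convert back to dB:
L_total = 10·log₁₀(10^(71.7/10) + 10^(70.4/10) + 10^(72.1/10) + 10^(69.7/10)) = 10·log₁₀(51310000) = 77.10 dB SPL.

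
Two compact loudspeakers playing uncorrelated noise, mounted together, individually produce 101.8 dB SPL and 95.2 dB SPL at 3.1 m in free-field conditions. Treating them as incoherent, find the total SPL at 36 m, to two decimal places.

81.36 dB SPL

Combined at 3.1 m: 10·log₁₀(10^(101.8/10)+10^(95.2/10)) = 102.659 dB SPL.
Then apply −20·log₁₀(36/3.1) = -21.299 dB → 81.36 dB SPL.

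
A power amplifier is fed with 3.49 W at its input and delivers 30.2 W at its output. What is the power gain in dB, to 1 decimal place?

9.4 dB

Power is a power quantity, so gain = 10·log₁₀(P_out/P_in).
10·log₁₀(30.2/3.49) = 10·log₁₀(8.653) = 9.4 dB.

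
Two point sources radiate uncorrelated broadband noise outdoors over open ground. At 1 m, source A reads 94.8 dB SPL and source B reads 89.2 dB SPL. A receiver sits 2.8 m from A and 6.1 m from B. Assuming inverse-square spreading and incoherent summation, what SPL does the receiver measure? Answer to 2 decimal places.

86.10 dB SPL

At the listener: L_A = 94.8 − 20·log₁₀(2.8) = 85.857 dB; L_B = 89.2 − 20·log₁₀(6.1) = 73.493 dB.
Combined: 10·log₁₀(10^(85.857/10)+10^(73.493/10)) = 86.10 dB SPL.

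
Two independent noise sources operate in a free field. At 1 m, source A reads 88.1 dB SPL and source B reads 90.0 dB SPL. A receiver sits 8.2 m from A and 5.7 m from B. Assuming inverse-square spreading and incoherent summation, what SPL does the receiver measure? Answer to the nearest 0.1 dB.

At the listener: L_A = 88.1 − 20·log₁₀(8.2) = 69.82 dB; L_B = 90.0 − 20·log₁₀(5.7) = 74.88 dB.
Combined: 10·log₁₀(10^(69.82/10)+10^(74.88/10)) = 76.1 dB SPL.

76.1 dB SPL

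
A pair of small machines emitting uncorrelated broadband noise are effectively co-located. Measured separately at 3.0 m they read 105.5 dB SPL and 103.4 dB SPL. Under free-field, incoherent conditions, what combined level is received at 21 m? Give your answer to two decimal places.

Combined at 3.0 m: 10·log₁₀(10^(105.5/10)+10^(103.4/10)) = 107.586 dB SPL.
Then apply −20·log₁₀(21/3.0) = -16.902 dB → 90.68 dB SPL.

90.68 dB SPL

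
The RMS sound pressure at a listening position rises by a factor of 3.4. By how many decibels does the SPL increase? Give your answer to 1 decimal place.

10.6 dB

SPL change from a pressure ratio uses the 20·log₁₀ form:
20·log₁₀(3.4) = 10.6 dB.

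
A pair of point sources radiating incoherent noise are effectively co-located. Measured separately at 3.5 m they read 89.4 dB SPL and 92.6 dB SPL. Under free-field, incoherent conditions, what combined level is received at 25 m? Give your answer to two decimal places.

Combined at 3.5 m: 10·log₁₀(10^(89.4/10)+10^(92.6/10)) = 94.299 dB SPL.
Then apply −20·log₁₀(25/3.5) = -17.077 dB → 77.22 dB SPL.

77.22 dB SPL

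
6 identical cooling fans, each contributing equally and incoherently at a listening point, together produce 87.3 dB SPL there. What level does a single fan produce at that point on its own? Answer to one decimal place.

79.5 dB SPL

6 equal incoherent sources add 10·log₁₀(6) = 7.78 dB over one source.
L_one = 87.3 − 7.78 = 79.5 dB SPL.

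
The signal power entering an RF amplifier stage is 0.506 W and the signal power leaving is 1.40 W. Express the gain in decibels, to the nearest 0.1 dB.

4.4 dB

Power is a power quantity, so gain = 10·log₁₀(P_out/P_in).
10·log₁₀(1.40/0.506) = 10·log₁₀(2.767) = 4.4 dB.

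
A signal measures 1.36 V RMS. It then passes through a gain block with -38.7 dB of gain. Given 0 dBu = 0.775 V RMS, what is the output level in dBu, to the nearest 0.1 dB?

Input level: 20·log₁₀(1.36/0.775) = 4.88 dBu.
Output: 4.88 − 38.7 = -33.8 dBu.

-33.8 dBu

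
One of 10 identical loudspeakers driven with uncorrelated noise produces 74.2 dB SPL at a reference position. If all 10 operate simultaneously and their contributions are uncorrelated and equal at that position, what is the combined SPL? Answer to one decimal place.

84.2 dB SPL

10 equal incoherent sources raise the level by 10·log₁₀(10) = 10.00 dB.
L_total = 74.2 + 10.00 = 84.2 dB SPL.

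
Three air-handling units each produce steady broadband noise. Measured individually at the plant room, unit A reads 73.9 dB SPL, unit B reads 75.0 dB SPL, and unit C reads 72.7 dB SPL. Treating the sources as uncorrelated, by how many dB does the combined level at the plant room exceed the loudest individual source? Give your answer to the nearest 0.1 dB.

3.7 dB

Uncorrelated sources add in intensity (power), not in dB.
L_total = 10·log₁₀(10^(73.9/10) + 10^(75.0/10) + 10^(72.7/10)) = 78.74 dB SPL.
Excess over the loudest (75.0 dB): 78.74 − 75.0 = 3.7 dB.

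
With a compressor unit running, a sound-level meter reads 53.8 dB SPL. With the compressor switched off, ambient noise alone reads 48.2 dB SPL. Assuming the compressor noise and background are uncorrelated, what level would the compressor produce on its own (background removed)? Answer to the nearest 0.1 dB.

Remove the background by subtracting linear intensities:
L_src = 10·log₁₀(10^(53.8/10) − 10^(48.2/10)) = 10·log₁₀(173800) = 52.4 dB SPL.

52.4 dB SPL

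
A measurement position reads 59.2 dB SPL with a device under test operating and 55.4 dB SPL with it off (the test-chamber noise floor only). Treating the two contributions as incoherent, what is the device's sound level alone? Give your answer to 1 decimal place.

Background correction is a power subtraction:
L_src = 10·log₁₀(10^(59.2/10) − 10^(55.4/10)) = 10·log₁₀(485000) = 56.9 dB SPL.

56.9 dB SPL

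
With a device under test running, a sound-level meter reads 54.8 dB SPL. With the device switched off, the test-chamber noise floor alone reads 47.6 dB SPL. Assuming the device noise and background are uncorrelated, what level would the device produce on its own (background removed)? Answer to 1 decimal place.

53.9 dB SPL

Background correction is a power subtraction:
L_src = 10·log₁₀(10^(54.8/10) − 10^(47.6/10)) = 10·log₁₀(244500) = 53.9 dB SPL.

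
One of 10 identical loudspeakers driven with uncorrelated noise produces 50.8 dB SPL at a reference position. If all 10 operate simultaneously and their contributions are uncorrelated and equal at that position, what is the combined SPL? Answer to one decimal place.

60.8 dB SPL

10 equal incoherent sources raise the level by 10·log₁₀(10) = 10.00 dB.
L_total = 50.8 + 10.00 = 60.8 dB SPL.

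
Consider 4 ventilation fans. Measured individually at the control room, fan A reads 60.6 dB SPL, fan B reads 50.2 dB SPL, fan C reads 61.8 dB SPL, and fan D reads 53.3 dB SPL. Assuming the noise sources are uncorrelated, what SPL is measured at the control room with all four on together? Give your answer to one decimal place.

64.7 dB SPL

Uncorrelated sources add in intensity (power), not in dB.
L_total = 10·log₁₀(10^(60.6/10) + 10^(50.2/10) + 10^(61.8/10) + 10^(53.3/10)) = 10·log₁₀(2980000) = 64.7 dB SPL.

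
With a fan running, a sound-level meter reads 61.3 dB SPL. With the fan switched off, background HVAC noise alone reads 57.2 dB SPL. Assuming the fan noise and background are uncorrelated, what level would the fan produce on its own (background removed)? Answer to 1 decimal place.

Subtract intensities: L_src = 10·log₁₀(10^(L_total/10) − 10^(L_bg/10)).
L_src = 10·log₁₀(10^(61.3/10) − 10^(57.2/10)) = 10·log₁₀(824200) = 59.2 dB SPL.

59.2 dB SPL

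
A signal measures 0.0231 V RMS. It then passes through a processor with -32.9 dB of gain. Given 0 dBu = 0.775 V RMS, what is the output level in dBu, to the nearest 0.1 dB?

-63.4 dBu

Input level: 20·log₁₀(0.0231/0.775) = -30.51 dBu.
Output: -30.51 − 32.9 = -63.4 dBu.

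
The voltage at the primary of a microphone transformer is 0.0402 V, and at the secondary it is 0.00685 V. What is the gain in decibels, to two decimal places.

For a voltage ratio, dB = 20·log₁₀(V₂/V₁).
20·log₁₀(0.00685/0.0402) = 20·log₁₀(0.1704) = -15.37 dB.

-15.37 dB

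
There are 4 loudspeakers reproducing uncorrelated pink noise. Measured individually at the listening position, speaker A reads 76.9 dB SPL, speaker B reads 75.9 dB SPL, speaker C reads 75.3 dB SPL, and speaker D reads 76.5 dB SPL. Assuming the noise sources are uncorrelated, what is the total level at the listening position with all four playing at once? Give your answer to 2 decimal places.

82.21 dB SPL

Uncorrelated sources add in intensity (power), not in dB.
L_total = 10·log₁₀(10^(76.9/10) + 10^(75.9/10) + 10^(75.3/10) + 10^(76.5/10)) = 10·log₁₀(166400000) = 82.21 dB SPL.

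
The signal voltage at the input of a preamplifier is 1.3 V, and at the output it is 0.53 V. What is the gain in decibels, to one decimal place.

-7.8 dB

For a voltage ratio, dB = 20·log₁₀(V₂/V₁).
20·log₁₀(0.53/1.3) = 20·log₁₀(0.4077) = -7.8 dB.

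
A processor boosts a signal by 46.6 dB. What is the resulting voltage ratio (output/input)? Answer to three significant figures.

Voltage ratio = 10^(dB/20).
10^(46.6/20) = 10^(2.330) = 214.

214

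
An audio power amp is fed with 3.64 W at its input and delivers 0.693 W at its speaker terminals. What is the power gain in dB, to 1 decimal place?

-7.2 dB

Power ratio → dB uses the 10·log₁₀ form:
10·log₁₀(0.693/3.64) = 10·log₁₀(0.1904) = -7.2 dB.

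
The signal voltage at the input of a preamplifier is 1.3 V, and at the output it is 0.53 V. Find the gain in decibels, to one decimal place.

For a voltage ratio, dB = 20·log₁₀(V₂/V₁).
20·log₁₀(0.53/1.3) = 20·log₁₀(0.4077) = -7.8 dB.

-7.8 dB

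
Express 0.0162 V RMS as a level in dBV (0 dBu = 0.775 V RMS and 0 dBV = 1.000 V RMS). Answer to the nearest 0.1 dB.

-35.8 dBV

dBV = 20·log₁₀(V / 1.000 V).
20·log₁₀(0.0162/1.000) = -35.8 dBV.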